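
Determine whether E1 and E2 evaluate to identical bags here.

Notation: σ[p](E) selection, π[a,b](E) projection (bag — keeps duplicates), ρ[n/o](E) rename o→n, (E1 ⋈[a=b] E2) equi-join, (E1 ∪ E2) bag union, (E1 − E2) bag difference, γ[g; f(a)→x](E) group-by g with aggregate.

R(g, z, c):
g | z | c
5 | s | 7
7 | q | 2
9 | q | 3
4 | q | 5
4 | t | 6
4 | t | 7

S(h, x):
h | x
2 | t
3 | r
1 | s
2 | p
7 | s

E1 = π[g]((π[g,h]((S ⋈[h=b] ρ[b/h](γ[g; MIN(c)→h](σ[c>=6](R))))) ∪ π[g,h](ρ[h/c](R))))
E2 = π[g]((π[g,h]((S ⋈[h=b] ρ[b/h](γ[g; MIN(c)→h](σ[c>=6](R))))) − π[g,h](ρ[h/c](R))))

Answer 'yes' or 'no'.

E1 stepwise |·|:
  S → 5
  R → 6
  σ[c>=6](R) → 3
  γ[g; MIN(c)→h](σ[c>=6](R)) → 2
  ρ[b/h](γ[g; MIN(c)→h](σ[c>=6](R))) → 2
  (S ⋈[h=b] ρ[b/h](γ[g; MIN(c)→h](σ[c>=6](R)))) → 1
  π[g,h]((S ⋈[h=b] ρ[b/h](γ[g; MIN(c)→h](σ[c>=6](R))))) → 1
  R → 6
  ρ[h/c](R) → 6
  π[g,h](ρ[h/c](R)) → 6
  (π[g,h]((S ⋈[h=b] ρ[b/h](γ[g; MIN(c)→h](σ[c>=6](R))))) ∪ π[g,h](ρ[h/c](R))) → 7
  π[g]((π[g,h]((S ⋈[h=b] ρ[b/h](γ[g; MIN(c)→h](σ[c>=6](R))))) ∪ π[g,h](ρ[h/c](R)))) → 7
E2 stepwise |·|:
  S → 5
  R → 6
  σ[c>=6](R) → 3
  γ[g; MIN(c)→h](σ[c>=6](R)) → 2
  ρ[b/h](γ[g; MIN(c)→h](σ[c>=6](R))) → 2
  (S ⋈[h=b] ρ[b/h](γ[g; MIN(c)→h](σ[c>=6](R)))) → 1
  π[g,h]((S ⋈[h=b] ρ[b/h](γ[g; MIN(c)→h](σ[c>=6](R))))) → 1
  R → 6
  ρ[h/c](R) → 6
  π[g,h](ρ[h/c](R)) → 6
  (π[g,h]((S ⋈[h=b] ρ[b/h](γ[g; MIN(c)→h](σ[c>=6](R))))) − π[g,h](ρ[h/c](R))) → 0
  π[g]((π[g,h]((S ⋈[h=b] ρ[b/h](γ[g; MIN(c)→h](σ[c>=6](R))))) − π[g,h](ρ[h/c](R)))) → 0

E1 result:
g
4
4
4
5
5
7
9
E2 result:
g
(0 rows)
Witness: (7,) appears 1× in E1 but 0× in E2.

no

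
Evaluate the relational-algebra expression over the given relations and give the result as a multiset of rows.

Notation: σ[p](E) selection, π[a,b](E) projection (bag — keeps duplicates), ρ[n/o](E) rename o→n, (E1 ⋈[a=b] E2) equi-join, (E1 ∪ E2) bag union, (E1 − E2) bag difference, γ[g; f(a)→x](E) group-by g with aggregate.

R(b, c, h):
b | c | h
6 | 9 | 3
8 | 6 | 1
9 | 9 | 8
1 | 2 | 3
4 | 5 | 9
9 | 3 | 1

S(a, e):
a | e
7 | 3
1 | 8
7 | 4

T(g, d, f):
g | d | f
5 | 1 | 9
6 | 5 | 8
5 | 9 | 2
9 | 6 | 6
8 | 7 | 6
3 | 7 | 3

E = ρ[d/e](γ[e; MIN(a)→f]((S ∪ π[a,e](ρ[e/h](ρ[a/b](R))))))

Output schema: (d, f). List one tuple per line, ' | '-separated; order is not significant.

Per-node cardinality:
  S → 3
  R → 6
  ρ[a/b](R) → 6
  ρ[e/h](ρ[a/b](R)) → 6
  π[a,e](ρ[e/h](ρ[a/b](R))) → 6
  (S ∪ π[a,e](ρ[e/h](ρ[a/b](R)))) → 9
  γ[e; MIN(a)→f]((S ∪ π[a,e](ρ[e/h](ρ[a/b](R))))) → 5
  ρ[d/e](γ[e; MIN(a)→f]((S ∪ π[a,e](ρ[e/h](ρ[a/b](R)))))) → 5

== RESULT ==
d | f
1 | 8
3 | 1
4 | 7
8 | 1
9 | 4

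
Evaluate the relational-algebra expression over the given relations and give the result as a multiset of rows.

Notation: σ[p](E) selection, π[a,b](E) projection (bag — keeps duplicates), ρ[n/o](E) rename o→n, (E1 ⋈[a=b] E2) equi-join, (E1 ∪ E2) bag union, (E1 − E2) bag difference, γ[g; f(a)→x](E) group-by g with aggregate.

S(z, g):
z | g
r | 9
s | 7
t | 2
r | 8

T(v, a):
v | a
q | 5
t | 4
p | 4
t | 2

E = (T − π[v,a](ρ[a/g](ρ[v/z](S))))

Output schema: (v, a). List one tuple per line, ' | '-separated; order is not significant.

Subexpression sizes:
  T → 4
  S → 4
  ρ[v/z](S) → 4
  ρ[a/g](ρ[v/z](S)) → 4
  π[v,a](ρ[a/g](ρ[v/z](S))) → 4
  (T − π[v,a](ρ[a/g](ρ[v/z](S)))) → 3

== RESULT ==
v | a
p | 4
q | 5
t | 4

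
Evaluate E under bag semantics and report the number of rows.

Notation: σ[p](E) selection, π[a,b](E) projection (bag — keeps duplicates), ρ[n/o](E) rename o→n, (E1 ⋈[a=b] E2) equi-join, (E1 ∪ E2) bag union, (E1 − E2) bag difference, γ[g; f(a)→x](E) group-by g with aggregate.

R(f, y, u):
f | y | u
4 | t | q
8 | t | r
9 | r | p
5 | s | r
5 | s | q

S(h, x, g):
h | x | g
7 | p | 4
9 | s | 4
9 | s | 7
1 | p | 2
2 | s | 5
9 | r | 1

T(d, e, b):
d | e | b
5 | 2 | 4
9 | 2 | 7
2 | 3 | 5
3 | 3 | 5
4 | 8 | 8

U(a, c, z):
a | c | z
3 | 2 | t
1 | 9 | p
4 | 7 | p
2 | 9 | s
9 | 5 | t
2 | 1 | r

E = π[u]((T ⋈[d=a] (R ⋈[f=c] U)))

Row counts bottom-up:
  T → 5
  R → 5
  U → 6
  (R ⋈[f=c] U) → 4
  (T ⋈[d=a] (R ⋈[f=c] U)) → 3
  π[u]((T ⋈[d=a] (R ⋈[f=c] U))) → 3

|E| = 3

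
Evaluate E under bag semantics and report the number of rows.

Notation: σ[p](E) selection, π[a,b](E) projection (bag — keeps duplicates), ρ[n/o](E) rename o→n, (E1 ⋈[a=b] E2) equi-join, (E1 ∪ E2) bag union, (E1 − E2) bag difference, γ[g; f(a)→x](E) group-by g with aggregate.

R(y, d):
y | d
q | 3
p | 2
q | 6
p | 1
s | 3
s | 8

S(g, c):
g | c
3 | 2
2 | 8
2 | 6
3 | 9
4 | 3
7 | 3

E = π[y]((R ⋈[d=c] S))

Subexpression sizes:
  R → 6
  S → 6
  (R ⋈[d=c] S) → 7
  π[y]((R ⋈[d=c] S)) → 7

|E| = 7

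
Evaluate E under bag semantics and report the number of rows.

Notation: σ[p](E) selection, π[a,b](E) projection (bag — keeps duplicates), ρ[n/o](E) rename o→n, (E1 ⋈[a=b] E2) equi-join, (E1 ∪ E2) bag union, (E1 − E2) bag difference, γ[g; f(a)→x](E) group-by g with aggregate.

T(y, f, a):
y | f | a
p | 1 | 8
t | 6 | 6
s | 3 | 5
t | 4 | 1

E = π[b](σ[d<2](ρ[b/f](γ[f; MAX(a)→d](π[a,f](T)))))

Stepwise |·|:
  T → 4
  π[a,f](T) → 4
  γ[f; MAX(a)→d](π[a,f](T)) → 4
  ρ[b/f](γ[f; MAX(a)→d](π[a,f](T))) → 4
  σ[d<2](ρ[b/f](γ[f; MAX(a)→d](π[a,f](T)))) → 1
  π[b](σ[d<2](ρ[b/f](γ[f; MAX(a)→d](π[a,f](T))))) → 1

|E| = 1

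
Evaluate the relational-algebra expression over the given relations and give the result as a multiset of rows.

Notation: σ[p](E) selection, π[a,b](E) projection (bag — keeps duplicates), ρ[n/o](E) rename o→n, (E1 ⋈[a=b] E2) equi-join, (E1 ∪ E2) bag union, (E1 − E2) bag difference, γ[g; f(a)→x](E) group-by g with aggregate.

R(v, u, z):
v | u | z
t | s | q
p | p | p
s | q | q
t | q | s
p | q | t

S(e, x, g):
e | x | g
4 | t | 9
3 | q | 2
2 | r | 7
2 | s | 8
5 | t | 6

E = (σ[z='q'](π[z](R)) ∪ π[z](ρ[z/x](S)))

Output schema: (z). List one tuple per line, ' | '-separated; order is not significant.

Stepwise |·|:
  R → 5
  π[z](R) → 5
  σ[z='q'](π[z](R)) → 2
  S → 5
  ρ[z/x](S) → 5
  π[z](ρ[z/x](S)) → 5
  (σ[z='q'](π[z](R)) ∪ π[z](ρ[z/x](S))) → 7

== RESULT ==
z
q
q
q
r
s
t
t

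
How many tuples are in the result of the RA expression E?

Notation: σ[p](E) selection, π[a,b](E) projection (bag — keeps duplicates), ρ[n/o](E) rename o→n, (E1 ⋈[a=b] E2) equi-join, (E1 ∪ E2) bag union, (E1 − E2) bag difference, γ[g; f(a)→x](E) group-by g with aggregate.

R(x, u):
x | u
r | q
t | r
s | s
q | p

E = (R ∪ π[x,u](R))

Row counts bottom-up:
  R → 4
  R → 4
  π[x,u](R) → 4
  (R ∪ π[x,u](R)) → 8

|E| = 8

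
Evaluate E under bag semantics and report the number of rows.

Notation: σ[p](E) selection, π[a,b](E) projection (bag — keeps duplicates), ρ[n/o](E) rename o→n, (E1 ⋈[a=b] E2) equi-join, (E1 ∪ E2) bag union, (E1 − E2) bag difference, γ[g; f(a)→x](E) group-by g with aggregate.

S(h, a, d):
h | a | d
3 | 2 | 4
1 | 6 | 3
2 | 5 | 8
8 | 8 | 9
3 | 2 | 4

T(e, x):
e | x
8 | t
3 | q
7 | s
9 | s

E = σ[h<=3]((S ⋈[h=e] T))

Per-node cardinality:
  S → 5
  T → 4
  (S ⋈[h=e] T) → 3
  σ[h<=3]((S ⋈[h=e] T)) → 2

|E| = 2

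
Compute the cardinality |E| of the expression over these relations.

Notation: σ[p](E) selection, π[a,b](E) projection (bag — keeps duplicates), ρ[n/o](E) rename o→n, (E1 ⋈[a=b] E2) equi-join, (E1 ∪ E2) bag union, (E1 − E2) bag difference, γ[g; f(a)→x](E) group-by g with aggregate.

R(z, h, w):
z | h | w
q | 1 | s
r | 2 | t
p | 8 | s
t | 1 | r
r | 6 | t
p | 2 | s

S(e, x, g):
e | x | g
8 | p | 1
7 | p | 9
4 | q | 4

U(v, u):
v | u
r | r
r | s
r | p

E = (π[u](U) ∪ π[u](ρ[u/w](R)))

Subexpression sizes:
  U → 3
  π[u](U) → 3
  R → 6
  ρ[u/w](R) → 6
  π[u](ρ[u/w](R)) → 6
  (π[u](U) ∪ π[u](ρ[u/w](R))) → 9

|E| = 9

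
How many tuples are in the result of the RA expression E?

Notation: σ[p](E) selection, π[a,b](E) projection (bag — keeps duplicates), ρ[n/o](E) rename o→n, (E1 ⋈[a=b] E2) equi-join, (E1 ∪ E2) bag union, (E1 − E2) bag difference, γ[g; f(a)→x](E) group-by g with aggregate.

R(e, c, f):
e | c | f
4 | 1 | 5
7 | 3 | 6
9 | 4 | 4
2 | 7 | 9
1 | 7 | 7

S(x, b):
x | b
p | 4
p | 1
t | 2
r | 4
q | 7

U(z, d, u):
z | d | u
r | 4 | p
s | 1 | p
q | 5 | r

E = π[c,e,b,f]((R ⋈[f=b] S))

Subexpression sizes:
  R → 5
  S → 5
  (R ⋈[f=b] S) → 3
  π[c,e,b,f]((R ⋈[f=b] S)) → 3

|E| = 3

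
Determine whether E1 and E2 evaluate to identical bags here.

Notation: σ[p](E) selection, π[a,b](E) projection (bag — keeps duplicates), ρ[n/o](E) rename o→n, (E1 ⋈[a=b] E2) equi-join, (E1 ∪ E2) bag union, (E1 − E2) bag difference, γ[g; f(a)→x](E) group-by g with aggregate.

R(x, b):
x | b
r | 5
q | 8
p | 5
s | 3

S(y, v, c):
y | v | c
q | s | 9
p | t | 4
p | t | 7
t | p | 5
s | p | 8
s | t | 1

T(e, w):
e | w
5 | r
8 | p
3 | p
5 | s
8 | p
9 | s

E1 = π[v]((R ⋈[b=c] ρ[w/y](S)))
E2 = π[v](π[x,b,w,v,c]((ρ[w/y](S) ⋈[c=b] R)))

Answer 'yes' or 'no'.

E1 stepwise |·|:
  R → 4
  S → 6
  ρ[w/y](S) → 6
  (R ⋈[b=c] ρ[w/y](S)) → 3
  π[v]((R ⋈[b=c] ρ[w/y](S))) → 3
E2 stepwise |·|:
  S → 6
  ρ[w/y](S) → 6
  R → 4
  (ρ[w/y](S) ⋈[c=b] R) → 3
  π[x,b,w,v,c]((ρ[w/y](S) ⋈[c=b] R)) → 3
  π[v](π[x,b,w,v,c]((ρ[w/y](S) ⋈[c=b] R))) → 3

E1 and E2 produce the same multiset:
v
p
p
p

yes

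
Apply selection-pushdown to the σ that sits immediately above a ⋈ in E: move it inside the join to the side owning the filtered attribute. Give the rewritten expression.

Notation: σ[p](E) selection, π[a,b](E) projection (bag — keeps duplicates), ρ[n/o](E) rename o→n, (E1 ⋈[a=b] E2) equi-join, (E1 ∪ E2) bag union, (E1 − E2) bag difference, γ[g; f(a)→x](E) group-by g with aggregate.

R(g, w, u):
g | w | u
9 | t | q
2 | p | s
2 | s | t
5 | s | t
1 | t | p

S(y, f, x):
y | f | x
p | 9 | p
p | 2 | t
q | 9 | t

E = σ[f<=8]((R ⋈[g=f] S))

σ filters on f, owned by the right side.
E' = (R ⋈[g=f] σ[f<=8](S))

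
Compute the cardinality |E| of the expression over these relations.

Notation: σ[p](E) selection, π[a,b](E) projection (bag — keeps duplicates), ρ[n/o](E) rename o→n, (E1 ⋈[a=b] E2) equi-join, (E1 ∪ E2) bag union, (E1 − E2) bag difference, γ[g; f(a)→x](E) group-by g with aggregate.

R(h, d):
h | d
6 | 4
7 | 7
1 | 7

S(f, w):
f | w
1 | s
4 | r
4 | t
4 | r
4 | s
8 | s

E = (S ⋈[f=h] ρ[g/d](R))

Row counts bottom-up:
  S → 6
  R → 3
  ρ[g/d](R) → 3
  (S ⋈[f=h] ρ[g/d](R)) → 1

|E| = 1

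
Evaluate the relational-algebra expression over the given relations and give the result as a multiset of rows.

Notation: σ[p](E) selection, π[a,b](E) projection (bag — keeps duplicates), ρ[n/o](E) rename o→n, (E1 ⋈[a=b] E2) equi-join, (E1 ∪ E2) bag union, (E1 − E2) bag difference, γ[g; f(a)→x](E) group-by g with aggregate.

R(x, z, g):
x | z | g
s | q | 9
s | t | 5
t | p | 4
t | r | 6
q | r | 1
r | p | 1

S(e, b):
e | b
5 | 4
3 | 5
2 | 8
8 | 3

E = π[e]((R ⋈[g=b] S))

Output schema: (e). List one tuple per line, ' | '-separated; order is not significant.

Stepwise |·|:
  R → 6
  S → 4
  (R ⋈[g=b] S) → 2
  π[e]((R ⋈[g=b] S)) → 2

== RESULT ==
e
3
5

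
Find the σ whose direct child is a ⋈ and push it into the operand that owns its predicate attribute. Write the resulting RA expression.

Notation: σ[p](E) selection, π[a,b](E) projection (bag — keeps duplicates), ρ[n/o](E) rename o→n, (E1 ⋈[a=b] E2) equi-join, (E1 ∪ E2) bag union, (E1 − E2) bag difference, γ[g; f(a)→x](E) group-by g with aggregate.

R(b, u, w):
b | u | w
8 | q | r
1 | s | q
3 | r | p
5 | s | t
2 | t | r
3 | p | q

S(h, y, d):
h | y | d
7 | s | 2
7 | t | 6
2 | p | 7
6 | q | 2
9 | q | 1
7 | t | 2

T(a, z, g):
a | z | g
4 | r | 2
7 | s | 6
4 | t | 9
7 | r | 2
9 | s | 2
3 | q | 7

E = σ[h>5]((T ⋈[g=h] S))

σ filters on h, owned by the right side.
E' = (T ⋈[g=h] σ[h>5](S))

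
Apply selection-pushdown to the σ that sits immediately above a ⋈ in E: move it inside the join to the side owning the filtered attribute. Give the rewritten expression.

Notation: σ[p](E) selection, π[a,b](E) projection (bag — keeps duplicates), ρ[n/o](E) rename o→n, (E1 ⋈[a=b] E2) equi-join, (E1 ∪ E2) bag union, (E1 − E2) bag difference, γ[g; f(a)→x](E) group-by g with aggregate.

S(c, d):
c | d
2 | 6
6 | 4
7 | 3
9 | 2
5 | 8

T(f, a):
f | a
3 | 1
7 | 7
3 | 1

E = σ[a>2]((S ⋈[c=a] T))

σ filters on a, owned by the right side.
E' = (S ⋈[c=a] σ[a>2](T))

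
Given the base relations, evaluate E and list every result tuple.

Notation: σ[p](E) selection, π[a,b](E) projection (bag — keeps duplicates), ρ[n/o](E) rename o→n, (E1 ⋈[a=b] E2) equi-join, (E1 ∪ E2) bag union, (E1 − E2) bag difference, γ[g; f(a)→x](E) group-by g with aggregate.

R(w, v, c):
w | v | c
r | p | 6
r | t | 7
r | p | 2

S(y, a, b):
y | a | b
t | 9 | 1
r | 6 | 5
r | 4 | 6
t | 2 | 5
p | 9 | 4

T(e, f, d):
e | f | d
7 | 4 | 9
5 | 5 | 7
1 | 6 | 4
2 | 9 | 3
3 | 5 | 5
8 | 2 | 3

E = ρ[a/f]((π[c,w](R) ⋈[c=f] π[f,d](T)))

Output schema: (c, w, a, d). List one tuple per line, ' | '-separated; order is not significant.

Row counts bottom-up:
  R → 3
  π[c,w](R) → 3
  T → 6
  π[f,d](T) → 6
  (π[c,w](R) ⋈[c=f] π[f,d](T)) → 2
  ρ[a/f]((π[c,w](R) ⋈[c=f] π[f,d](T))) → 2

== RESULT ==
c | w | a | d
2 | r | 2 | 3
6 | r | 6 | 4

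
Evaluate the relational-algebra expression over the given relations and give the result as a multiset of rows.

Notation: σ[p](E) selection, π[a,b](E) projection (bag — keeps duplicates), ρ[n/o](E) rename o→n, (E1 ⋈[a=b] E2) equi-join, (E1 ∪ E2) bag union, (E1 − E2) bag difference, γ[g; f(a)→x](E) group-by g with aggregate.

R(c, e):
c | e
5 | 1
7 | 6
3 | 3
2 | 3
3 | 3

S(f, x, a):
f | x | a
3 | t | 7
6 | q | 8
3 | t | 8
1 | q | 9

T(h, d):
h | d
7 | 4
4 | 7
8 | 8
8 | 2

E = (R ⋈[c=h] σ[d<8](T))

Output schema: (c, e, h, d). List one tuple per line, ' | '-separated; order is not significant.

Per-node cardinality:
  R → 5
  T → 4
  σ[d<8](T) → 3
  (R ⋈[c=h] σ[d<8](T)) → 1

== RESULT ==
c | e | h | d
7 | 6 | 7 | 4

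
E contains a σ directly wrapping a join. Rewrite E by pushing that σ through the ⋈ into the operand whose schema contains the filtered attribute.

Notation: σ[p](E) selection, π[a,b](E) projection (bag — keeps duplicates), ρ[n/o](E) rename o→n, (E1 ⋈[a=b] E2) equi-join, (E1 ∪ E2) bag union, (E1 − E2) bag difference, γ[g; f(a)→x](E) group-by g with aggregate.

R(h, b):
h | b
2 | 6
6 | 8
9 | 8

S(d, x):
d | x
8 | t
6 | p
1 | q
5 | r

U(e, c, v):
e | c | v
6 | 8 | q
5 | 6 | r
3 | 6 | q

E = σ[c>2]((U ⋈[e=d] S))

σ filters on c, owned by the left side.
E' = (σ[c>2](U) ⋈[e=d] S)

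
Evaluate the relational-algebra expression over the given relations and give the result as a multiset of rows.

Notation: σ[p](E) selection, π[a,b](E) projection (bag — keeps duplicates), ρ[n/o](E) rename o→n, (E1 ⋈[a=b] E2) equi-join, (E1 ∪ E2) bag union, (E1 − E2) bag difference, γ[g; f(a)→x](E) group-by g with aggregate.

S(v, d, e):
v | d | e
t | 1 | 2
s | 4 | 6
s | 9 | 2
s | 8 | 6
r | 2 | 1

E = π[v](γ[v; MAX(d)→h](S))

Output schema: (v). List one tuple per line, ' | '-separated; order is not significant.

Subexpression sizes:
  S → 5
  γ[v; MAX(d)→h](S) → 3
  π[v](γ[v; MAX(d)→h](S)) → 3

== RESULT ==
v
r
s
t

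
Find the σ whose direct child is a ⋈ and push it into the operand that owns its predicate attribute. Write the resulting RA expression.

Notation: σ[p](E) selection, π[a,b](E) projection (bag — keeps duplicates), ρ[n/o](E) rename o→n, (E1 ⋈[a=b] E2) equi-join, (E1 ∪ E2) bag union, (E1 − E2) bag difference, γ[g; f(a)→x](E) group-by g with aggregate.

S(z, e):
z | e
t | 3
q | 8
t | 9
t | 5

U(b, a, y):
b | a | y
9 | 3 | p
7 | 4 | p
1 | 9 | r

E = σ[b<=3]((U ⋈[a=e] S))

σ filters on b, owned by the left side.
E' = (σ[b<=3](U) ⋈[a=e] S)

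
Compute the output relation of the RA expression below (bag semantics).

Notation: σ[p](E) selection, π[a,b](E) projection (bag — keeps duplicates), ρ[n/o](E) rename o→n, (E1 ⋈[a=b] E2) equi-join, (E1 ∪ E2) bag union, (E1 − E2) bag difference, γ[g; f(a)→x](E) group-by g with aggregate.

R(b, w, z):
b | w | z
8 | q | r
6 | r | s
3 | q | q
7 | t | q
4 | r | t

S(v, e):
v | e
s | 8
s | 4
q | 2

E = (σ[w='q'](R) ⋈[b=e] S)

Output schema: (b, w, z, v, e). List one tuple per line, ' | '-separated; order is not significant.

Stepwise |·|:
  R → 5
  σ[w='q'](R) → 2
  S → 3
  (σ[w='q'](R) ⋈[b=e] S) → 1

== RESULT ==
b | w | z | v | e
8 | q | r | s | 8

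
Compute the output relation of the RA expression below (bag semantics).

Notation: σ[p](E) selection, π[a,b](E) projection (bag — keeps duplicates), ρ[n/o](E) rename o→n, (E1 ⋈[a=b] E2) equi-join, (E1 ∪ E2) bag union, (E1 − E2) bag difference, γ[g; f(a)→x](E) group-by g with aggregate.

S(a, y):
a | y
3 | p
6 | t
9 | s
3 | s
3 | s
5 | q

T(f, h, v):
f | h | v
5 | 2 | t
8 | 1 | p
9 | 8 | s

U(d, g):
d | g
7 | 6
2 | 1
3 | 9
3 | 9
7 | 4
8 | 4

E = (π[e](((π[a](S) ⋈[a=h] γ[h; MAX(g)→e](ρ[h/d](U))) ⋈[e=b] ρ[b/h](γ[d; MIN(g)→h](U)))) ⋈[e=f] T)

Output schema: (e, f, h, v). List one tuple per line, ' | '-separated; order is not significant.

Stepwise |·|:
  S → 6
  π[a](S) → 6
  U → 6
  ρ[h/d](U) → 6
  γ[h; MAX(g)→e](ρ[h/d](U)) → 4
  (π[a](S) ⋈[a=h] γ[h; MAX(g)→e](ρ[h/d](U))) → 3
  U → 6
  γ[d; MIN(g)→h](U) → 4
  ρ[b/h](γ[d; MIN(g)→h](U)) → 4
  ((π[a](S) ⋈[a=h] γ[h; MAX(g)→e](ρ[h/d](U))) ⋈[e=b] ρ[b/h](γ[d; MIN(g)→h](U))) → 3
  π[e](((π[a](S) ⋈[a=h] γ[h; MAX(g)→e](ρ[h/d](U))) ⋈[e=b] ρ[b/h](γ[d; MIN(g)→h](U)))) → 3
  T → 3
  (π[e](((π[a](S) ⋈[a=h] γ[h; MAX(g)→e](ρ[h/d](U))) ⋈[e=b] ρ[b/h](γ[d; MIN(g)→h](U)))) ⋈[e=f] T) → 3

== RESULT ==
e | f | h | v
9 | 9 | 8 | s
9 | 9 | 8 | s
9 | 9 | 8 | s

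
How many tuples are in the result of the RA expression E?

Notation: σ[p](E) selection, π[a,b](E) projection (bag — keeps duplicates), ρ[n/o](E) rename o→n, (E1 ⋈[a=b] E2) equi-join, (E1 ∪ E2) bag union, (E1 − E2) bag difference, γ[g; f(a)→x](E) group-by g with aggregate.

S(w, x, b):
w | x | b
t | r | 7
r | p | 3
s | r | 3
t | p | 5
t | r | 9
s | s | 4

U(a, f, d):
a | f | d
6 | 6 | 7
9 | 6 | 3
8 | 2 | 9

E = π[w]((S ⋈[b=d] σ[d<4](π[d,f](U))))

Subexpression sizes:
  S → 6
  U → 3
  π[d,f](U) → 3
  σ[d<4](π[d,f](U)) → 1
  (S ⋈[b=d] σ[d<4](π[d,f](U))) → 2
  π[w]((S ⋈[b=d] σ[d<4](π[d,f](U)))) → 2

|E| = 2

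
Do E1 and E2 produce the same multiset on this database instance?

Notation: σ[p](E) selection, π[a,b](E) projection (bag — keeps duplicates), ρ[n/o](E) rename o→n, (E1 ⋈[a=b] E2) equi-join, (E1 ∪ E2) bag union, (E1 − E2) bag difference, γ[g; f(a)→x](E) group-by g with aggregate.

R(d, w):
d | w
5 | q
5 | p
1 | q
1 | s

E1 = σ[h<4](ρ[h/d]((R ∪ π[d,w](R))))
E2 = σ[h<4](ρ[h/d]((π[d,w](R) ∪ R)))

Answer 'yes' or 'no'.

E1 subexpression sizes:
  R → 4
  R → 4
  π[d,w](R) → 4
  (R ∪ π[d,w](R)) → 8
  ρ[h/d]((R ∪ π[d,w](R))) → 8
  σ[h<4](ρ[h/d]((R ∪ π[d,w](R)))) → 4
E2 subexpression sizes:
  R → 4
  π[d,w](R) → 4
  R → 4
  (π[d,w](R) ∪ R) → 8
  ρ[h/d]((π[d,w](R) ∪ R)) → 8
  σ[h<4](ρ[h/d]((π[d,w](R) ∪ R))) → 4

E1 and E2 produce the same multiset:
h | w
1 | q
1 | q
1 | s
1 | s

yes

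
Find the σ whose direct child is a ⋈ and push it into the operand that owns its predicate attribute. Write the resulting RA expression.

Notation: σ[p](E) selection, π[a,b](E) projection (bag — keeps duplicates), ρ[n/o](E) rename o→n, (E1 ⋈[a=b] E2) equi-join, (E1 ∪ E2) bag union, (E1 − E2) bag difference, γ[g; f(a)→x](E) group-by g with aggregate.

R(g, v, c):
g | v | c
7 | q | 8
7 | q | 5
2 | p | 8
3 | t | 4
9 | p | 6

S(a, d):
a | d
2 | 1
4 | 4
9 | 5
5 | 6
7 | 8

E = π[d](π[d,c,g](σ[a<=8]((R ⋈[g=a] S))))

σ filters on a, owned by the right side.
E' = π[d](π[d,c,g]((R ⋈[g=a] σ[a<=8](S))))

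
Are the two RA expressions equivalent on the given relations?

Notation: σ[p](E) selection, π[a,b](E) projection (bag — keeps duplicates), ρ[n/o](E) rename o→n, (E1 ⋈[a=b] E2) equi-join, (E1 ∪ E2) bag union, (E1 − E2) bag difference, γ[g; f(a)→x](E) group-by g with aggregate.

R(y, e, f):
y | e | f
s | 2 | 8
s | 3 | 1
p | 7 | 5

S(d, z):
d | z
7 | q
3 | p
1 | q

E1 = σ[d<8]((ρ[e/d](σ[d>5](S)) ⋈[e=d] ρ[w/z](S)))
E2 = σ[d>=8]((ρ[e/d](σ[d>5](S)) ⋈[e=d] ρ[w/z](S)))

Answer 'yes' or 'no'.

E1 per-node cardinality:
  S → 3
  σ[d>5](S) → 1
  ρ[e/d](σ[d>5](S)) → 1
  S → 3
  ρ[w/z](S) → 3
  (ρ[e/d](σ[d>5](S)) ⋈[e=d] ρ[w/z](S)) → 1
  σ[d<8]((ρ[e/d](σ[d>5](S)) ⋈[e=d] ρ[w/z](S))) → 1
E2 per-node cardinality:
  S → 3
  σ[d>5](S) → 1
  ρ[e/d](σ[d>5](S)) → 1
  S → 3
  ρ[w/z](S) → 3
  (ρ[e/d](σ[d>5](S)) ⋈[e=d] ρ[w/z](S)) → 1
  σ[d>=8]((ρ[e/d](σ[d>5](S)) ⋈[e=d] ρ[w/z](S))) → 0

E1 result:
e | z | d | w
7 | q | 7 | q
E2 result:
e | z | d | w
(0 rows)
Witness: (7, 'q', 7, 'q') appears 1× in E1 but 0× in E2.

no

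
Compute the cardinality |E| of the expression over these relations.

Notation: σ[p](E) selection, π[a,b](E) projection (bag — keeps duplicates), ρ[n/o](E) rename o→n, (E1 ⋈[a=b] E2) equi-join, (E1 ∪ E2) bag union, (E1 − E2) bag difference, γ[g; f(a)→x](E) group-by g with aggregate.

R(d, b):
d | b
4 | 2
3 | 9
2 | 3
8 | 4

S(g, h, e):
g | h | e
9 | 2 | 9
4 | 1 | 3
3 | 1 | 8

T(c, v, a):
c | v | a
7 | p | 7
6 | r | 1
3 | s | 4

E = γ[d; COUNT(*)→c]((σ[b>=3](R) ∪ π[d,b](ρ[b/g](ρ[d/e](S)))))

Row counts bottom-up:
  R → 4
  σ[b>=3](R) → 3
  S → 3
  ρ[d/e](S) → 3
  ρ[b/g](ρ[d/e](S)) → 3
  π[d,b](ρ[b/g](ρ[d/e](S))) → 3
  (σ[b>=3](R) ∪ π[d,b](ρ[b/g](ρ[d/e](S)))) → 6
  γ[d; COUNT(*)→c]((σ[b>=3](R) ∪ π[d,b](ρ[b/g](ρ[d/e](S))))) → 4

|E| = 4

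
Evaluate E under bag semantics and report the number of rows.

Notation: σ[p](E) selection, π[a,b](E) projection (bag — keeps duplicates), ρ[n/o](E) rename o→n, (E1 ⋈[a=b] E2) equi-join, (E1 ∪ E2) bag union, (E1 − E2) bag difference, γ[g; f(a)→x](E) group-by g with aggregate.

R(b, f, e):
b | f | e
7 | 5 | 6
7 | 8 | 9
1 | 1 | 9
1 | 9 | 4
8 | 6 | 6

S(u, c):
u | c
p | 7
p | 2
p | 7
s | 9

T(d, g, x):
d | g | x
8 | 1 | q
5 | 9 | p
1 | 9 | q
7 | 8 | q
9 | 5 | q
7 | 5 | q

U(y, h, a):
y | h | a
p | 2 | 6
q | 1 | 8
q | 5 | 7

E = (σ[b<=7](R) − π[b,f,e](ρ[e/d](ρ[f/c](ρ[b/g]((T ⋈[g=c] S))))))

Stepwise |·|:
  R → 5
  σ[b<=7](R) → 4
  T → 6
  S → 4
  (T ⋈[g=c] S) → 2
  ρ[b/g]((T ⋈[g=c] S)) → 2
  ρ[f/c](ρ[b/g]((T ⋈[g=c] S))) → 2
  ρ[e/d](ρ[f/c](ρ[b/g]((T ⋈[g=c] S)))) → 2
  π[b,f,e](ρ[e/d](ρ[f/c](ρ[b/g]((T ⋈[g=c] S))))) → 2
  (σ[b<=7](R) − π[b,f,e](ρ[e/d](ρ[f/c](ρ[b/g]((T ⋈[g=c] S)))))) → 4

|E| = 4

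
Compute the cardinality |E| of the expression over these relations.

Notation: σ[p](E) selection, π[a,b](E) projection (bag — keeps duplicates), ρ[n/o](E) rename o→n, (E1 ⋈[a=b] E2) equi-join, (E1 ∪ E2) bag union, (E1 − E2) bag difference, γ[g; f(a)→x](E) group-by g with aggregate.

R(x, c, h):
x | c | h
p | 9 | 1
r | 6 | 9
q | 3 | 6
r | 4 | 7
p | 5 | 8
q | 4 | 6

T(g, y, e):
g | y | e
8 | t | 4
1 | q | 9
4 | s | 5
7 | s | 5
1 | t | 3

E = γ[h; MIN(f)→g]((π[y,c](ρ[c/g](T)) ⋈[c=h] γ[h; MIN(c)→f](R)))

Stepwise |·|:
  T → 5
  ρ[c/g](T) → 5
  π[y,c](ρ[c/g](T)) → 5
  R → 6
  γ[h; MIN(c)→f](R) → 5
  (π[y,c](ρ[c/g](T)) ⋈[c=h] γ[h; MIN(c)→f](R)) → 4
  γ[h; MIN(f)→g]((π[y,c](ρ[c/g](T)) ⋈[c=h] γ[h; MIN(c)→f](R))) → 3

|E| = 3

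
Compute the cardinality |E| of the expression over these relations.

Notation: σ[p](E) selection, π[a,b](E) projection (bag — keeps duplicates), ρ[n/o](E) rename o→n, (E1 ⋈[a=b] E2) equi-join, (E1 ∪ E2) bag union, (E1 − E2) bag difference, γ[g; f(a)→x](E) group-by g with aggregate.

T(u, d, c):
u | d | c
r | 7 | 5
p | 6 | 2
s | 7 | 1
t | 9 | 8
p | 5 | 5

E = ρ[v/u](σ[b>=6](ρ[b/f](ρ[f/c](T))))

Per-node cardinality:
  T → 5
  ρ[f/c](T) → 5
  ρ[b/f](ρ[f/c](T)) → 5
  σ[b>=6](ρ[b/f](ρ[f/c](T))) → 1
  ρ[v/u](σ[b>=6](ρ[b/f](ρ[f/c](T)))) → 1

|E| = 1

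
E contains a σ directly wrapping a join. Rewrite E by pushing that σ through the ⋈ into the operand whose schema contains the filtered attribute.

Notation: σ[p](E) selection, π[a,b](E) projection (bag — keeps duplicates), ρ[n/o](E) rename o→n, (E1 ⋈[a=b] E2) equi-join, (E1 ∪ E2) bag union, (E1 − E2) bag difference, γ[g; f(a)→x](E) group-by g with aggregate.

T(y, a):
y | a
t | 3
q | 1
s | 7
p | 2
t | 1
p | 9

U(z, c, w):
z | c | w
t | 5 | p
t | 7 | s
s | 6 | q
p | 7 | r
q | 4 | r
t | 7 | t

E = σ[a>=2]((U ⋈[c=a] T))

σ filters on a, owned by the right side.
E' = (U ⋈[c=a] σ[a>=2](T))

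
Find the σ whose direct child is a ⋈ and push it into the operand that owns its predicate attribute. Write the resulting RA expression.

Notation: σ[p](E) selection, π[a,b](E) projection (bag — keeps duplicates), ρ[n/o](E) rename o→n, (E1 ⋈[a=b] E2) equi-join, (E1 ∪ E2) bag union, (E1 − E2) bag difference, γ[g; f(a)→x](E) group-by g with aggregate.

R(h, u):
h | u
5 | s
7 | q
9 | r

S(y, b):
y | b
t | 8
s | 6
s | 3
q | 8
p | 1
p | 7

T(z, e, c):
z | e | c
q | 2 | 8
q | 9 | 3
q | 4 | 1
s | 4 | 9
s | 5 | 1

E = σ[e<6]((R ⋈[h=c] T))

σ filters on e, owned by the right side.
E' = (R ⋈[h=c] σ[e<6](T))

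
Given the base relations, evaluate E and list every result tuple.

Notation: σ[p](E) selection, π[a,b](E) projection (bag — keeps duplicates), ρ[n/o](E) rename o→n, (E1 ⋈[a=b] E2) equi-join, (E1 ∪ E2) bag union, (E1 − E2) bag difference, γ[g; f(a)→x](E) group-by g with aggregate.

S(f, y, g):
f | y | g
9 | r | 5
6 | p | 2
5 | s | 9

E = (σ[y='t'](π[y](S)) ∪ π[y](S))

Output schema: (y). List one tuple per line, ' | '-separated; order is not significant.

Stepwise |·|:
  S → 3
  π[y](S) → 3
  σ[y='t'](π[y](S)) → 0
  S → 3
  π[y](S) → 3
  (σ[y='t'](π[y](S)) ∪ π[y](S)) → 3

== RESULT ==
y
p
r
s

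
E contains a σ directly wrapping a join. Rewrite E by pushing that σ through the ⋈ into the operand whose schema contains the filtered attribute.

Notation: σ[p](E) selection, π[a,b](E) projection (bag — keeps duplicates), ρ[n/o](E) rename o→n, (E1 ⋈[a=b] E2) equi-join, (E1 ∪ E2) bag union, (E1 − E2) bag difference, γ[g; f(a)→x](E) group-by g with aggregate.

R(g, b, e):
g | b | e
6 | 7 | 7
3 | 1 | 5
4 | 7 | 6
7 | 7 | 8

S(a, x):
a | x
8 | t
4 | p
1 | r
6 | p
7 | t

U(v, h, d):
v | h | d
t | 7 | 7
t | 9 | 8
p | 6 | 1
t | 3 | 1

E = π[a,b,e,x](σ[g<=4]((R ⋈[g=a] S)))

σ filters on g, owned by the left side.
E' = π[a,b,e,x]((σ[g<=4](R) ⋈[g=a] S))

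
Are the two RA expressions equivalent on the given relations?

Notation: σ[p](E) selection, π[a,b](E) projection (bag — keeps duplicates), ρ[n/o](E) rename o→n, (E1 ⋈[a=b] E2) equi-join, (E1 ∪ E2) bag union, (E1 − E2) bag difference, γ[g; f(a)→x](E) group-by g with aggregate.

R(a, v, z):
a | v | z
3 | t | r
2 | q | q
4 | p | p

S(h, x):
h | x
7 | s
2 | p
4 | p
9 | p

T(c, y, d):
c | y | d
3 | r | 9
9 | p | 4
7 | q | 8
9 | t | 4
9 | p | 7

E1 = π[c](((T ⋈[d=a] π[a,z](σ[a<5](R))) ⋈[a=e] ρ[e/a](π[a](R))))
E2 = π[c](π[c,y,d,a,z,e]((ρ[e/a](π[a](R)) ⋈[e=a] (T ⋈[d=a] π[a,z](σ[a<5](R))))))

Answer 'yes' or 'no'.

E1 subexpression sizes:
  T → 5
  R → 3
  σ[a<5](R) → 3
  π[a,z](σ[a<5](R)) → 3
  (T ⋈[d=a] π[a,z](σ[a<5](R))) → 2
  R → 3
  π[a](R) → 3
  ρ[e/a](π[a](R)) → 3
  ((T ⋈[d=a] π[a,z](σ[a<5](R))) ⋈[a=e] ρ[e/a](π[a](R))) → 2
  π[c](((T ⋈[d=a] π[a,z](σ[a<5](R))) ⋈[a=e] ρ[e/a](π[a](R)))) → 2
E2 subexpression sizes:
  R → 3
  π[a](R) → 3
  ρ[e/a](π[a](R)) → 3
  T → 5
  R → 3
  σ[a<5](R) → 3
  π[a,z](σ[a<5](R)) → 3
  (T ⋈[d=a] π[a,z](σ[a<5](R))) → 2
  (ρ[e/a](π[a](R)) ⋈[e=a] (T ⋈[d=a] π[a,z](σ[a<5](R)))) → 2
  π[c,y,d,a,z,e]((ρ[e/a](π[a](R)) ⋈[e=a] (T ⋈[d=a] π[a,z](σ[a<5](R))))) → 2
  π[c](π[c,y,d,a,z,e]((ρ[e/a](π[a](R)) ⋈[e=a] (T ⋈[d=a] π[a,z](σ[a<5](R)))))) → 2

E1 and E2 produce the same multiset:
c
9
9

yes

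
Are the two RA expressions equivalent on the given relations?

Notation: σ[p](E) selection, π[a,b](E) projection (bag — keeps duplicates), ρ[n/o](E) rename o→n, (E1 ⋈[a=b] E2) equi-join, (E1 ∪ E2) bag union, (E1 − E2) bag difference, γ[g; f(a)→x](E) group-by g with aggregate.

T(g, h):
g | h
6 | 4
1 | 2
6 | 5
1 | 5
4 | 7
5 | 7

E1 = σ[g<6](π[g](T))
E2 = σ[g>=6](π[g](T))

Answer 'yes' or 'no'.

E1 stepwise |·|:
  T → 6
  π[g](T) → 6
  σ[g<6](π[g](T)) → 4
E2 stepwise |·|:
  T → 6
  π[g](T) → 6
  σ[g>=6](π[g](T)) → 2

E1 result:
g
1
1
4
5
E2 result:
g
6
6
Witness: (6,) appears 0× in E1 but 2× in E2.

no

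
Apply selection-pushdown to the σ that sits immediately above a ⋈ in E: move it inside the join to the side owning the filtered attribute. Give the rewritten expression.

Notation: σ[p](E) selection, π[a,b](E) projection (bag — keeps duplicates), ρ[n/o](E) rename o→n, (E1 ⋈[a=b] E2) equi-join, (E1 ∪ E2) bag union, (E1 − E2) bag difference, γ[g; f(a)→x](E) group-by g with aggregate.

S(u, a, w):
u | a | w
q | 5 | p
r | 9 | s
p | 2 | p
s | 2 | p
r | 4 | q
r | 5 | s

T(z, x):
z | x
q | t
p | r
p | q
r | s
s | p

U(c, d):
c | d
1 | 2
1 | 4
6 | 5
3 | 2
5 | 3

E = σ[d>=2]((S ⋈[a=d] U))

σ filters on d, owned by the right side.
E' = (S ⋈[a=d] σ[d>=2](U))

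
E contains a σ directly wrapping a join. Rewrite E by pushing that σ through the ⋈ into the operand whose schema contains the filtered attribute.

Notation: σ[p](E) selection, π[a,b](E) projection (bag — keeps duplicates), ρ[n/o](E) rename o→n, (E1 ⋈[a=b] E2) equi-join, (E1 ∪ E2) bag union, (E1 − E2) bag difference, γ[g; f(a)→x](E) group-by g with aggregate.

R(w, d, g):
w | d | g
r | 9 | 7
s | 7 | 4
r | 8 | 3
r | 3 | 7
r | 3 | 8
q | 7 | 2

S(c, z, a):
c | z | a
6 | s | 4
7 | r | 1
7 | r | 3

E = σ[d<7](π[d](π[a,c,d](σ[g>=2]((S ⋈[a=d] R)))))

σ filters on g, owned by the right side.
E' = σ[d<7](π[d](π[a,c,d]((S ⋈[a=d] σ[g>=2](R)))))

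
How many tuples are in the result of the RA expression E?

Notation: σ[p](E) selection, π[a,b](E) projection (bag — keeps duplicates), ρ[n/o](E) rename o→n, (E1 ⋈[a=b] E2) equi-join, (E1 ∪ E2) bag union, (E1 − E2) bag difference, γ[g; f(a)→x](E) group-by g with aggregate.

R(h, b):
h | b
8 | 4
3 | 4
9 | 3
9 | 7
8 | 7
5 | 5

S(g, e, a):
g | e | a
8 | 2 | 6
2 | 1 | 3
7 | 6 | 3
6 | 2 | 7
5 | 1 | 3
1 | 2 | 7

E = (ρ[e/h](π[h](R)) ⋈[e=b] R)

Stepwise |·|:
  R → 6
  π[h](R) → 6
  ρ[e/h](π[h](R)) → 6
  R → 6
  (ρ[e/h](π[h](R)) ⋈[e=b] R) → 2

|E| = 2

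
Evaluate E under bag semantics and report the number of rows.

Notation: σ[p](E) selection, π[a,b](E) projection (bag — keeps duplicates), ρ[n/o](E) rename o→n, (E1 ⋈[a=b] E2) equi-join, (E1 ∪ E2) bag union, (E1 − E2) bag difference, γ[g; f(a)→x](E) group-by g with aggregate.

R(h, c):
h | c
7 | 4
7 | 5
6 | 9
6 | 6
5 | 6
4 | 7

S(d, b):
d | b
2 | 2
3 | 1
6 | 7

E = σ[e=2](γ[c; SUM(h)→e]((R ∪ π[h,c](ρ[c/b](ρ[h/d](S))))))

Per-node cardinality:
  R → 6
  S → 3
  ρ[h/d](S) → 3
  ρ[c/b](ρ[h/d](S)) → 3
  π[h,c](ρ[c/b](ρ[h/d](S))) → 3
  (R ∪ π[h,c](ρ[c/b](ρ[h/d](S)))) → 9
  γ[c; SUM(h)→e]((R ∪ π[h,c](ρ[c/b](ρ[h/d](S))))) → 7
  σ[e=2](γ[c; SUM(h)→e]((R ∪ π[h,c](ρ[c/b](ρ[h/d](S)))))) → 1

|E| = 1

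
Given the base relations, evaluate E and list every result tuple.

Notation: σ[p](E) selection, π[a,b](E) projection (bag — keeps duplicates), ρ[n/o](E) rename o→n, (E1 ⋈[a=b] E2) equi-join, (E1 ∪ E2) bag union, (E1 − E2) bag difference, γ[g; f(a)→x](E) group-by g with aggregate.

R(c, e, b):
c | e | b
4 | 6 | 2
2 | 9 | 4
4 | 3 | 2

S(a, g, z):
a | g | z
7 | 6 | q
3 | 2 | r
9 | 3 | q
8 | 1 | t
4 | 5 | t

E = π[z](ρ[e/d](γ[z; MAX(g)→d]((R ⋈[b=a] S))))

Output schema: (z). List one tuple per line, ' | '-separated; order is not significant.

Row counts bottom-up:
  R → 3
  S → 5
  (R ⋈[b=a] S) → 1
  γ[z; MAX(g)→d]((R ⋈[b=a] S)) → 1
  ρ[e/d](γ[z; MAX(g)→d]((R ⋈[b=a] S))) → 1
  π[z](ρ[e/d](γ[z; MAX(g)→d]((R ⋈[b=a] S)))) → 1

== RESULT ==
z
t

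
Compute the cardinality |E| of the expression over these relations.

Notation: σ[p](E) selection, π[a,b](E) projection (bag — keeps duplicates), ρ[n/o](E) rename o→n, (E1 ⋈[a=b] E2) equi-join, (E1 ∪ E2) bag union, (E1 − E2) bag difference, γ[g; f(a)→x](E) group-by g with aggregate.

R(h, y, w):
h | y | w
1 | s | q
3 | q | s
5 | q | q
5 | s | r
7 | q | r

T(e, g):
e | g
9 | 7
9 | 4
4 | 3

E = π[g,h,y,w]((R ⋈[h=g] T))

Row counts bottom-up:
  R → 5
  T → 3
  (R ⋈[h=g] T) → 2
  π[g,h,y,w]((R ⋈[h=g] T)) → 2

|E| = 2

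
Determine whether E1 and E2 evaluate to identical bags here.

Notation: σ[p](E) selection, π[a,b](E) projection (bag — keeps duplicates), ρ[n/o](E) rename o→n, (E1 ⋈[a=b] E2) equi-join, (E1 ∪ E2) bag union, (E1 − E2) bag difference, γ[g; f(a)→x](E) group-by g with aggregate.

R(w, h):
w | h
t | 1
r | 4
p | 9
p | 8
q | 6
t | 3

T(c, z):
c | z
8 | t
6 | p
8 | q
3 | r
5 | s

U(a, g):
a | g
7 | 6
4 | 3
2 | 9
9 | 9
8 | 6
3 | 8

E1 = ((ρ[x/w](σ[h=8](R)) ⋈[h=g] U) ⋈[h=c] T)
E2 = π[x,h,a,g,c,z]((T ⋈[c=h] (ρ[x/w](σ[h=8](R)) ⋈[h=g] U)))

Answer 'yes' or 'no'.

E1 per-node cardinality:
  R → 6
  σ[h=8](R) → 1
  ρ[x/w](σ[h=8](R)) → 1
  U → 6
  (ρ[x/w](σ[h=8](R)) ⋈[h=g] U) → 1
  T → 5
  ((ρ[x/w](σ[h=8](R)) ⋈[h=g] U) ⋈[h=c] T) → 2
E2 per-node cardinality:
  T → 5
  R → 6
  σ[h=8](R) → 1
  ρ[x/w](σ[h=8](R)) → 1
  U → 6
  (ρ[x/w](σ[h=8](R)) ⋈[h=g] U) → 1
  (T ⋈[c=h] (ρ[x/w](σ[h=8](R)) ⋈[h=g] U)) → 2
  π[x,h,a,g,c,z]((T ⋈[c=h] (ρ[x/w](σ[h=8](R)) ⋈[h=g] U))) → 2

E1 and E2 produce the same multiset:
x | h | a | g | c | z
p | 8 | 3 | 8 | 8 | q
p | 8 | 3 | 8 | 8 | t

yes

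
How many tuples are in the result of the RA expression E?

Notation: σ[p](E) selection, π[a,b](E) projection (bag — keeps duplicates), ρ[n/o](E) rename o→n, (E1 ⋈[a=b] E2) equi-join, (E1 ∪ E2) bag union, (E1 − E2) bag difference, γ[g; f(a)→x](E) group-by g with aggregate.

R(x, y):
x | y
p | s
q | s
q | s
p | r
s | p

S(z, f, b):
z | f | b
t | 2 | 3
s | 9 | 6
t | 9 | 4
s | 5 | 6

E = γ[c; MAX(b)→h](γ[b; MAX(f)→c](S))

Subexpression sizes:
  S → 4
  γ[b; MAX(f)→c](S) → 3
  γ[c; MAX(b)→h](γ[b; MAX(f)→c](S)) → 2

|E| = 2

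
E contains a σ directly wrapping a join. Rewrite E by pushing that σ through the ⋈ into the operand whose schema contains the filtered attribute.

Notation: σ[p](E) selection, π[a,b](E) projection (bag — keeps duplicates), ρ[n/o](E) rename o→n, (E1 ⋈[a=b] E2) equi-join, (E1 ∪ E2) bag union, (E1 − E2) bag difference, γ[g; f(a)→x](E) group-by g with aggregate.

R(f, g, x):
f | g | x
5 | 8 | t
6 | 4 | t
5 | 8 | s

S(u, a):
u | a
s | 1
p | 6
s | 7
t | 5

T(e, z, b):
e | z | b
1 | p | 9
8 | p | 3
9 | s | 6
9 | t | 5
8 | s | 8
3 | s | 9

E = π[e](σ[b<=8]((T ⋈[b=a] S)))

σ filters on b, owned by the left side.
E' = π[e]((σ[b<=8](T) ⋈[b=a] S))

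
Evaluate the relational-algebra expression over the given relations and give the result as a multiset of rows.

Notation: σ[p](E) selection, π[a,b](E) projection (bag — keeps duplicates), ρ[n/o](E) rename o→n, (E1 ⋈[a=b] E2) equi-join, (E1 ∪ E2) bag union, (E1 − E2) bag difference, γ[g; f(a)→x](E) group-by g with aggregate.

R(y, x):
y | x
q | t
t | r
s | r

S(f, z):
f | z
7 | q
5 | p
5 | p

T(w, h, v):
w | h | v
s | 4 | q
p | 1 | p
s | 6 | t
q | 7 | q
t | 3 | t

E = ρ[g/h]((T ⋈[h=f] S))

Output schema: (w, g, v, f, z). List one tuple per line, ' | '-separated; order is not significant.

Per-node cardinality:
  T → 5
  S → 3
  (T ⋈[h=f] S) → 1
  ρ[g/h]((T ⋈[h=f] S)) → 1

== RESULT ==
w | g | v | f | z
q | 7 | q | 7 | q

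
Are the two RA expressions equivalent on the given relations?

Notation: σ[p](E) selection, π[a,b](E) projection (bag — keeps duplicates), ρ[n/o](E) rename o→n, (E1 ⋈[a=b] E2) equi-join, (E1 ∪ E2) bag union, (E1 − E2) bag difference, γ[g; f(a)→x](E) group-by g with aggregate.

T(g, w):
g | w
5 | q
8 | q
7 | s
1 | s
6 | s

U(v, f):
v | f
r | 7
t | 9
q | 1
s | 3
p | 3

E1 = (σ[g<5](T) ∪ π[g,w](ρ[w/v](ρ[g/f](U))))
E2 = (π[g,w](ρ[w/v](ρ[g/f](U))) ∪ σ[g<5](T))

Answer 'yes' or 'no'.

E1 per-node cardinality:
  T → 5
  σ[g<5](T) → 1
  U → 5
  ρ[g/f](U) → 5
  ρ[w/v](ρ[g/f](U)) → 5
  π[g,w](ρ[w/v](ρ[g/f](U))) → 5
  (σ[g<5](T) ∪ π[g,w](ρ[w/v](ρ[g/f](U)))) → 6
E2 per-node cardinality:
  U → 5
  ρ[g/f](U) → 5
  ρ[w/v](ρ[g/f](U)) → 5
  π[g,w](ρ[w/v](ρ[g/f](U))) → 5
  T → 5
  σ[g<5](T) → 1
  (π[g,w](ρ[w/v](ρ[g/f](U))) ∪ σ[g<5](T)) → 6

E1 and E2 produce the same multiset:
g | w
1 | q
1 | s
3 | p
3 | s
7 | r
9 | t

yes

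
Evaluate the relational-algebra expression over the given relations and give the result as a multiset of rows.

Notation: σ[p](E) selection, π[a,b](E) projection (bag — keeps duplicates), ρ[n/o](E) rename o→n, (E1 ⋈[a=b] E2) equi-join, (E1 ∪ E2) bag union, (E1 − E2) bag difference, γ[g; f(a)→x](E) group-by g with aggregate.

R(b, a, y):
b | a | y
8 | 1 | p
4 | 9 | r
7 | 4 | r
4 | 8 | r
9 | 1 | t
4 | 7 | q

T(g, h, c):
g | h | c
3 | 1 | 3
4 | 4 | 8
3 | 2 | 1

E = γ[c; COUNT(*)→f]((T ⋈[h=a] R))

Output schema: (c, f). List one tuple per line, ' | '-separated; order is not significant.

Row counts bottom-up:
  T → 3
  R → 6
  (T ⋈[h=a] R) → 3
  γ[c; COUNT(*)→f]((T ⋈[h=a] R)) → 2

== RESULT ==
c | f
3 | 2
8 | 1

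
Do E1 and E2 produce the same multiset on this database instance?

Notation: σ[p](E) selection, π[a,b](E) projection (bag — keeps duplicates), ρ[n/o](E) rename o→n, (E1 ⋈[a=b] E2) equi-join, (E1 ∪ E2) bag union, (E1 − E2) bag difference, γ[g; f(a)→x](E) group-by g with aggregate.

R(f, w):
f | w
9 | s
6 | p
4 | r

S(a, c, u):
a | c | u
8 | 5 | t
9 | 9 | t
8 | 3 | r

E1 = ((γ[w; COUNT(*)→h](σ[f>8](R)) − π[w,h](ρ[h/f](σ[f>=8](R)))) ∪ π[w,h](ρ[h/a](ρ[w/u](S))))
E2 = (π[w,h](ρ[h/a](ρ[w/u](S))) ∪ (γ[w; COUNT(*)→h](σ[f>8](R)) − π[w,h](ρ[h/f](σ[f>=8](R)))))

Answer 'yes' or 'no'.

E1 stepwise |·|:
  R → 3
  σ[f>8](R) → 1
  γ[w; COUNT(*)→h](σ[f>8](R)) → 1
  R → 3
  σ[f>=8](R) → 1
  ρ[h/f](σ[f>=8](R)) → 1
  π[w,h](ρ[h/f](σ[f>=8](R))) → 1
  (γ[w; COUNT(*)→h](σ[f>8](R)) − π[w,h](ρ[h/f](σ[f>=8](R)))) → 1
  S → 3
  ρ[w/u](S) → 3
  ρ[h/a](ρ[w/u](S)) → 3
  π[w,h](ρ[h/a](ρ[w/u](S))) → 3
  ((γ[w; COUNT(*)→h](σ[f>8](R)) − π[w,h](ρ[h/f](σ[f>=8](R)))) ∪ π[w,h](ρ[h/a](ρ[w/u](S)))) → 4
E2 stepwise |·|:
  S → 3
  ρ[w/u](S) → 3
  ρ[h/a](ρ[w/u](S)) → 3
  π[w,h](ρ[h/a](ρ[w/u](S))) → 3
  R → 3
  σ[f>8](R) → 1
  γ[w; COUNT(*)→h](σ[f>8](R)) → 1
  R → 3
  σ[f>=8](R) → 1
  ρ[h/f](σ[f>=8](R)) → 1
  π[w,h](ρ[h/f](σ[f>=8](R))) → 1
  (γ[w; COUNT(*)→h](σ[f>8](R)) − π[w,h](ρ[h/f](σ[f>=8](R)))) → 1
  (π[w,h](ρ[h/a](ρ[w/u](S))) ∪ (γ[w; COUNT(*)→h](σ[f>8](R)) − π[w,h](ρ[h/f](σ[f>=8](R))))) → 4

E1 and E2 produce the same multiset:
w | h
r | 8
s | 1
t | 8
t | 9

yes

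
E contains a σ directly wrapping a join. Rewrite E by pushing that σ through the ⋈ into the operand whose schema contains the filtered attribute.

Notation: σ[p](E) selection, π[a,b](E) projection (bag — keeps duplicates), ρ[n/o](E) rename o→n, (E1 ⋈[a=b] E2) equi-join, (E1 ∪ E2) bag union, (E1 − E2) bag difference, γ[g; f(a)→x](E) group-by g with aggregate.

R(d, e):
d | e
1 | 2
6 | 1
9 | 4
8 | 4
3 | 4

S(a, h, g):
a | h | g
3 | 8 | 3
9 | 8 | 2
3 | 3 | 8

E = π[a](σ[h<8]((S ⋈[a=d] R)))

σ filters on h, owned by the left side.
E' = π[a]((σ[h<8](S) ⋈[a=d] R))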